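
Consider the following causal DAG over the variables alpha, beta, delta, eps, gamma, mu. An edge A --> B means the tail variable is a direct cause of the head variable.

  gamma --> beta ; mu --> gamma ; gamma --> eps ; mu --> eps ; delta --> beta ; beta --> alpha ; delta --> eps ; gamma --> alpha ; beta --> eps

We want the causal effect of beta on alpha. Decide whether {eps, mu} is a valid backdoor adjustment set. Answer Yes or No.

No

Backdoor paths from beta to alpha (paths whose first edge points into beta):
  P1: beta <- gamma -> alpha
  P2: beta <- delta -> eps <- mu -> gamma -> alpha
  P3: beta <- delta -> eps <- gamma -> alpha
Condition 1 (no descendant of beta in the set): FAILS — eps is a descendant of beta.
Condition 2 (every backdoor path blocked by {eps, mu}):
  P1: open — no interior node is in the conditioning set.
  P2: blocked at fork node mu ∈ conditioning set.
  P3: open — collider(s) eps are conditioned on (or have a conditioned descendant) and no non-collider on the path is in the set.
{eps, mu} does not satisfy the backdoor criterion.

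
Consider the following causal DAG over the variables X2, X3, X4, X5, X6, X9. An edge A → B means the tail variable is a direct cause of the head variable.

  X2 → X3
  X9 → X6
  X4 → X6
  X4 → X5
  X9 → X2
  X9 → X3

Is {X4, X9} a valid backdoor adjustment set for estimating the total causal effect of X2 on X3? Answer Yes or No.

Yes

Backdoor paths from X2 to X3 (paths whose first edge points into X2):
  P1: X2 <- X9 -> X3
Condition 1 (no descendant of X2 in the set): holds — descendants of X2 are {X3}; none are in {X4, X9}.
Condition 2 (every backdoor path blocked by {X4, X9}):
  P1: blocked at fork node X9 ∈ conditioning set.
{X4, X9} satisfies the backdoor criterion.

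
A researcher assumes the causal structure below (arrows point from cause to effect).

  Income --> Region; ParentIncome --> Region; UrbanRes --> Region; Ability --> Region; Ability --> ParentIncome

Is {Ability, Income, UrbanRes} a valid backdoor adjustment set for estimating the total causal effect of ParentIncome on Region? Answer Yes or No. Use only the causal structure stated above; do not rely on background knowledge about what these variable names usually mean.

Backdoor paths from ParentIncome to Region (paths whose first edge points into ParentIncome):
  P1: ParentIncome <- Ability -> Region
Condition 1 (no descendant of ParentIncome in the set): holds — descendants of ParentIncome are {Region}; none are in {Ability, Income, UrbanRes}.
Condition 2 (every backdoor path blocked by {Ability, Income, UrbanRes}):
  P1: blocked at fork node Ability ∈ conditioning set.
{Ability, Income, UrbanRes} satisfies the backdoor criterion.

Yes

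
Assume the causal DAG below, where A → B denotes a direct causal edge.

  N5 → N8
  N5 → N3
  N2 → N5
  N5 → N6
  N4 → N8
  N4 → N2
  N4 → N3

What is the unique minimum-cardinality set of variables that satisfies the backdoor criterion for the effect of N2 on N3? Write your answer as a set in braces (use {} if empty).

Variables eligible for adjustment (non-descendants of N2, excluding N2 and N3): {N4}.
Backdoor paths from N2 to N3:
  P1: N2 <- N4 -> N8 <- N5 -> N3
  P2: N2 <- N4 -> N3
The empty set is not sufficient: P2 (N2 <- N4 -> N3) has no collider blocking it and no conditioned non-collider, so it is open.
Try {N4}:
  P1: blocked at fork node N4 ∈ conditioning set.
  P2: blocked at fork node N4 ∈ conditioning set.
{N4} contains no descendant of N2 and blocks every backdoor path.
{N4} is the unique smallest valid adjustment set.

{N4}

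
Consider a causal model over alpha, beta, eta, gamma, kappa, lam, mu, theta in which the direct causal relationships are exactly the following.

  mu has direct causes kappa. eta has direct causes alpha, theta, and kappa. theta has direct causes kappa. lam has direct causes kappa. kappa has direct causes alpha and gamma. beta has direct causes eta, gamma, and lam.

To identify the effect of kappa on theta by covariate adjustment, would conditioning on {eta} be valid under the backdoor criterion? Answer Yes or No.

No

Backdoor paths from kappa to theta (paths whose first edge points into kappa):
  P1: kappa <- gamma -> beta <- eta <- theta
  P2: kappa <- alpha -> eta <- theta
Condition 1 (no descendant of kappa in the set): FAILS — eta is a descendant of kappa.
Condition 2 (every backdoor path blocked by {eta}):
  P1: blocked at collider beta (neither it nor any descendant is in the conditioning set).
  P2: open — collider(s) eta are conditioned on (or have a conditioned descendant) and no non-collider on the path is in the set.
{eta} does not satisfy the backdoor criterion.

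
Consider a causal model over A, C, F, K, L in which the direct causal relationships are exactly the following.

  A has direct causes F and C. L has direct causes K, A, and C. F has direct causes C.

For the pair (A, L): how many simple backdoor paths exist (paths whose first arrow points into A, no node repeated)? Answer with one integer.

A backdoor path from A to L is any simple undirected path whose first edge points into A (i.e. leaves A via a parent).
Parents of A: {C, F}.
Enumerating:
  P1: A <- C -> L
  P2: A <- F <- C -> L
That exhausts the simple backdoor paths. Count: 2.

2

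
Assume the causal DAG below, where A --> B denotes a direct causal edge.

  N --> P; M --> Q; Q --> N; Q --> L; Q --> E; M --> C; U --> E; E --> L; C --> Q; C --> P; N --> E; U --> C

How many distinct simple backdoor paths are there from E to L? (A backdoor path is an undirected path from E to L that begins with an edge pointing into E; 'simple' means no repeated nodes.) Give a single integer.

7

A backdoor path from E to L is any simple undirected path whose first edge points into E (i.e. leaves E via a parent).
Parents of E: {N, Q, U}.
Enumerating:
  P1: E <- U -> C <- M -> Q -> L
  P2: E <- U -> C -> Q -> L
  P3: E <- U -> C -> P <- N <- Q -> L
  P4: E <- Q -> L
  P5: E <- N <- Q -> L
  P6: E <- N -> P <- C <- M -> Q -> L
  P7: E <- N -> P <- C -> Q -> L
That exhausts the simple backdoor paths. Count: 7.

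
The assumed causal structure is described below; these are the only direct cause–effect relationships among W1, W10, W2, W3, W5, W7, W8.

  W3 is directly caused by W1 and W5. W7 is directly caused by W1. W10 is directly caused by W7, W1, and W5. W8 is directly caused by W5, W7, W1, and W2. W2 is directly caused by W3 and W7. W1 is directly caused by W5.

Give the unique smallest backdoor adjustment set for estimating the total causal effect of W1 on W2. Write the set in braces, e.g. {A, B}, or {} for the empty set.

{W5}

Variables eligible for adjustment (non-descendants of W1, excluding W1 and W2): {W5}.
Backdoor paths from W1 to W2:
  P1: W1 <- W5 -> W3 -> W2
  P2: W1 <- W5 -> W10 <- W7 -> W2
  P3: W1 <- W5 -> W10 <- W7 -> W8 <- W2
  P4: W1 <- W5 -> W8 <- W7 -> W2
  P5: W1 <- W5 -> W8 <- W2
The empty set is not sufficient: P1 (W1 <- W5 -> W3 -> W2) has no collider blocking it and no conditioned non-collider, so it is open.
Try {W5}:
  P1: blocked at fork node W5 ∈ conditioning set.
  P2: blocked at fork node W5 ∈ conditioning set.
  P3: blocked at fork node W5 ∈ conditioning set.
  P4: blocked at fork node W5 ∈ conditioning set.
  P5: blocked at fork node W5 ∈ conditioning set.
{W5} contains no descendant of W1 and blocks every backdoor path.
{W5} is the unique smallest valid adjustment set.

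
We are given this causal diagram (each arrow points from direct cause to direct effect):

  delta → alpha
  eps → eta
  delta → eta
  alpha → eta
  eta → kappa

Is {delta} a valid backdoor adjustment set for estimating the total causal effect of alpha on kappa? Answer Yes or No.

Backdoor paths from alpha to kappa (paths whose first edge points into alpha):
  P1: alpha <- delta -> eta -> kappa
Condition 1 (no descendant of alpha in the set): holds — descendants of alpha are {eta, kappa}; none are in {delta}.
Condition 2 (every backdoor path blocked by {delta}):
  P1: blocked at fork node delta ∈ conditioning set.
{delta} satisfies the backdoor criterion.

Yes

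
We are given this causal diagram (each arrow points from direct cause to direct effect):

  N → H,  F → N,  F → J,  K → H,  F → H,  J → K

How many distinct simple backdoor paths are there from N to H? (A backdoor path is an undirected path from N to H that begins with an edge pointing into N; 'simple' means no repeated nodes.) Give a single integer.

2

A backdoor path from N to H is any simple undirected path whose first edge points into N (i.e. leaves N via a parent).
Parents of N: {F}.
Enumerating:
  P1: N <- F -> J -> K -> H
  P2: N <- F -> H
That exhausts the simple backdoor paths. Count: 2.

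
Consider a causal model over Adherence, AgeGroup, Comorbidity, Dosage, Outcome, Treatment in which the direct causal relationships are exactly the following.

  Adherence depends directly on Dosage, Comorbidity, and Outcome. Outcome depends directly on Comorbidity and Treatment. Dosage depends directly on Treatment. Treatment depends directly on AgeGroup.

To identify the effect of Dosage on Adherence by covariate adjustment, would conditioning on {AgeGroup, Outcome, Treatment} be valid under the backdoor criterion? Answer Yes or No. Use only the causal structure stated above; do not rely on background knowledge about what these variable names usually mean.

Yes

Backdoor paths from Dosage to Adherence (paths whose first edge points into Dosage):
  P1: Dosage <- Treatment -> Outcome <- Comorbidity -> Adherence
  P2: Dosage <- Treatment -> Outcome -> Adherence
Condition 1 (no descendant of Dosage in the set): holds — descendants of Dosage are {Adherence}; none are in {AgeGroup, Outcome, Treatment}.
Condition 2 (every backdoor path blocked by {AgeGroup, Outcome, Treatment}):
  P1: blocked at fork node Treatment ∈ conditioning set.
  P2: blocked at fork node Treatment ∈ conditioning set.
{AgeGroup, Outcome, Treatment} satisfies the backdoor criterion.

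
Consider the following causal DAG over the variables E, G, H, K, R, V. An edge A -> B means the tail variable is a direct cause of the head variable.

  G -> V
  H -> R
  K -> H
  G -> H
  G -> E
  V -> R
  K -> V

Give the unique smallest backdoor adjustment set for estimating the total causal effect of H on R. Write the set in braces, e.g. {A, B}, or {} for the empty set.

{V}

Variables eligible for adjustment (non-descendants of H, excluding H and R): {E, G, K, V}.
Backdoor paths from H to R:
  P1: H <- K -> V -> R
  P2: H <- G -> V -> R
The empty set is not sufficient: P1 (H <- K -> V -> R) has no collider blocking it and no conditioned non-collider, so it is open.
Try {V}:
  P1: blocked at chain node V ∈ conditioning set.
  P2: blocked at chain node V ∈ conditioning set.
{V} contains no descendant of H and blocks every backdoor path.
No other singleton works — e.g. {K} leaves P2 open — so {V} is the unique smallest valid adjustment set.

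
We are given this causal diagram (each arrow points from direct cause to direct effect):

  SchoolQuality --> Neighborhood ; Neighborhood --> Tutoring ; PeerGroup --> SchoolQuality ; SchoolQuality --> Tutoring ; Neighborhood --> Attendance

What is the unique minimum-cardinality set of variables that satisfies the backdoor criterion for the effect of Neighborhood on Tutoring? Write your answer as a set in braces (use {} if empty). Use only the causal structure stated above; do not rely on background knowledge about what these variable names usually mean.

{SchoolQuality}

Variables eligible for adjustment (non-descendants of Neighborhood, excluding Neighborhood and Tutoring): {PeerGroup, SchoolQuality}.
Backdoor paths from Neighborhood to Tutoring:
  P1: Neighborhood <- SchoolQuality -> Tutoring
The empty set is not sufficient: P1 (Neighborhood <- SchoolQuality -> Tutoring) has no collider blocking it and no conditioned non-collider, so it is open.
Try {SchoolQuality}:
  P1: blocked at fork node SchoolQuality ∈ conditioning set.
{SchoolQuality} contains no descendant of Neighborhood and blocks every backdoor path.
No other singleton works — e.g. {PeerGroup} leaves P1 open — so {SchoolQuality} is the unique smallest valid adjustment set.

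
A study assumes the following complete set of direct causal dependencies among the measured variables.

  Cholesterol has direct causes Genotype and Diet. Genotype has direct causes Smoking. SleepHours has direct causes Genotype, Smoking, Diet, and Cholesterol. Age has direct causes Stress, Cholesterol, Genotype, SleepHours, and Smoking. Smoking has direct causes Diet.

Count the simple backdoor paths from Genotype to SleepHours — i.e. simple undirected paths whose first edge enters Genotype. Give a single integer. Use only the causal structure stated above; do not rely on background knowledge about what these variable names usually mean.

7

A backdoor path from Genotype to SleepHours is any simple undirected path whose first edge points into Genotype (i.e. leaves Genotype via a parent).
Parents of Genotype: {Smoking}.
Enumerating:
  P1: Genotype <- Smoking <- Diet -> Cholesterol -> SleepHours
  P2: Genotype <- Smoking <- Diet -> Cholesterol -> Age <- SleepHours
  P3: Genotype <- Smoking <- Diet -> SleepHours
  P4: Genotype <- Smoking -> SleepHours
  P5: Genotype <- Smoking -> Age <- Cholesterol <- Diet -> SleepHours
  P6: Genotype <- Smoking -> Age <- Cholesterol -> SleepHours
  P7: Genotype <- Smoking -> Age <- SleepHours
That exhausts the simple backdoor paths. Count: 7.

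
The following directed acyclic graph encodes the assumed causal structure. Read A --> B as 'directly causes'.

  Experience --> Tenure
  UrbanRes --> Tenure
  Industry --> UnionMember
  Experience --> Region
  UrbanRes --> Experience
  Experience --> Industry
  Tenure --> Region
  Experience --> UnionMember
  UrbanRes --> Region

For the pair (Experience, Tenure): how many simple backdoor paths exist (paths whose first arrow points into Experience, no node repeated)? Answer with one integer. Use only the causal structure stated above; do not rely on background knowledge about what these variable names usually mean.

2

A backdoor path from Experience to Tenure is any simple undirected path whose first edge points into Experience (i.e. leaves Experience via a parent).
Parents of Experience: {UrbanRes}.
Enumerating:
  P1: Experience <- UrbanRes -> Tenure
  P2: Experience <- UrbanRes -> Region <- Tenure
That exhausts the simple backdoor paths. Count: 2.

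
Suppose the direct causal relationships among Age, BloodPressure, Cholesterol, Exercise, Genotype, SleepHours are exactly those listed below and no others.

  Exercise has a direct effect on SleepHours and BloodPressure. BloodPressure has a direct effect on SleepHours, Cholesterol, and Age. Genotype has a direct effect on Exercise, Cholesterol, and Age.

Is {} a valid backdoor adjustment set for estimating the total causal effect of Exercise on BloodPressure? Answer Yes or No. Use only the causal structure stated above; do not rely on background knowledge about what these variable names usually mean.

Backdoor paths from Exercise to BloodPressure (paths whose first edge points into Exercise):
  P1: Exercise <- Genotype -> Cholesterol <- BloodPressure
  P2: Exercise <- Genotype -> Age <- BloodPressure
Condition 1 (no descendant of Exercise in the set): holds — descendants of Exercise are {Age, BloodPressure, Cholesterol, SleepHours}; none are in {}.
Condition 2 (every backdoor path blocked by {}):
  P1: blocked at collider Cholesterol (neither it nor any descendant is in the conditioning set).
  P2: blocked at collider Age (neither it nor any descendant is in the conditioning set).
{} satisfies the backdoor criterion.

Yes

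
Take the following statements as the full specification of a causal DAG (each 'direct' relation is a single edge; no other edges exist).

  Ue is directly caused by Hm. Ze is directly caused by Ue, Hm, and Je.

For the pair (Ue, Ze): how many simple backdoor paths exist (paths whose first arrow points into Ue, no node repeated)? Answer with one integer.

A backdoor path from Ue to Ze is any simple undirected path whose first edge points into Ue (i.e. leaves Ue via a parent).
Parents of Ue: {Hm}.
Enumerating:
  P1: Ue <- Hm -> Ze
That exhausts the simple backdoor paths. Count: 1.

1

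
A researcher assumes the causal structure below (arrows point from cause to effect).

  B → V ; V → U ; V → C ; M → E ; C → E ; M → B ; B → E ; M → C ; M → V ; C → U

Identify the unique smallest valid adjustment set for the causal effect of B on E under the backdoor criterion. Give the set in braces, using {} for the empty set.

{M}

Variables eligible for adjustment (non-descendants of B, excluding B and E): {M}.
Backdoor paths from B to E:
  P1: B <- M -> V -> C -> E
  P2: B <- M -> V -> U <- C -> E
  P3: B <- M -> C -> E
  P4: B <- M -> E
The empty set is not sufficient: P1 (B <- M -> V -> C -> E) has no collider blocking it and no conditioned non-collider, so it is open.
Try {M}:
  P1: blocked at fork node M ∈ conditioning set.
  P2: blocked at fork node M ∈ conditioning set.
  P3: blocked at fork node M ∈ conditioning set.
  P4: blocked at fork node M ∈ conditioning set.
{M} contains no descendant of B and blocks every backdoor path.
{M} is the unique smallest valid adjustment set.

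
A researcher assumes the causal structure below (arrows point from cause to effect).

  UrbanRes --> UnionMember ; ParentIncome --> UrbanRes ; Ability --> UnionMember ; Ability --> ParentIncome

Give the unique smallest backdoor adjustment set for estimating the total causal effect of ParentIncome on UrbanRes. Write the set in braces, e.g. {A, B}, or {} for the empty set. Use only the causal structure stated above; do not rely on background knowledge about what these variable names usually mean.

Variables eligible for adjustment (non-descendants of ParentIncome, excluding ParentIncome and UrbanRes): {Ability}.
Backdoor paths from ParentIncome to UrbanRes:
  P1: ParentIncome <- Ability -> UnionMember <- UrbanRes
Each backdoor path contains an unconditioned collider, so every path is already blocked with the empty conditioning set:
  P1: blocked at collider UnionMember (neither it nor any descendant is in the conditioning set).
The empty set is therefore the unique smallest valid set.

{}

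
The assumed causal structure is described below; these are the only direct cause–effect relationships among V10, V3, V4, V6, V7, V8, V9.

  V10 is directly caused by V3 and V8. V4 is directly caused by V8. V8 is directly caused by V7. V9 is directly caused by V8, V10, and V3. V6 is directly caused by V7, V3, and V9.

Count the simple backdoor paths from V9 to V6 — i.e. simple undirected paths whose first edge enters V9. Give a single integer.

A backdoor path from V9 to V6 is any simple undirected path whose first edge points into V9 (i.e. leaves V9 via a parent).
Parents of V9: {V10, V3, V8}.
Enumerating:
  P1: V9 <- V3 -> V10 <- V8 <- V7 -> V6
  P2: V9 <- V3 -> V6
  P3: V9 <- V8 <- V7 -> V6
  P4: V9 <- V8 -> V10 <- V3 -> V6
  P5: V9 <- V10 <- V3 -> V6
  P6: V9 <- V10 <- V8 <- V7 -> V6
That exhausts the simple backdoor paths. Count: 6.

6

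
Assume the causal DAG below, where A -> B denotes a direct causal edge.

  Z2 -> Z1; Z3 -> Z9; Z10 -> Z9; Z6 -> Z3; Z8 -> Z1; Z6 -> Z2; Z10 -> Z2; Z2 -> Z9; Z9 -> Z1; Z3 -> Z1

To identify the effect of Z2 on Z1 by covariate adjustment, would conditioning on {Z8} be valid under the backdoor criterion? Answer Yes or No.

Backdoor paths from Z2 to Z1 (paths whose first edge points into Z2):
  P1: Z2 <- Z6 -> Z3 -> Z9 -> Z1
  P2: Z2 <- Z6 -> Z3 -> Z1
  P3: Z2 <- Z10 -> Z9 <- Z3 -> Z1
  P4: Z2 <- Z10 -> Z9 -> Z1
Condition 1 (no descendant of Z2 in the set): holds — descendants of Z2 are {Z1, Z9}; none are in {Z8}.
Condition 2 (every backdoor path blocked by {Z8}):
  P1: open — no interior node is in the conditioning set.
  P2: open — no interior node is in the conditioning set.
  P3: blocked at collider Z9 (neither it nor any descendant is in the conditioning set).
  P4: open — no interior node is in the conditioning set.
{Z8} does not satisfy the backdoor criterion.

No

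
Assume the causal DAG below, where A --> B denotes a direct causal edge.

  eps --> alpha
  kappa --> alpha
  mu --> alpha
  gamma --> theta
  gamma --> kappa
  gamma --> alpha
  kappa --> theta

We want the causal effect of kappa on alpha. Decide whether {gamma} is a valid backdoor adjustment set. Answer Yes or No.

Yes

Backdoor paths from kappa to alpha (paths whose first edge points into kappa):
  P1: kappa <- gamma -> alpha
Condition 1 (no descendant of kappa in the set): holds — descendants of kappa are {alpha, theta}; none are in {gamma}.
Condition 2 (every backdoor path blocked by {gamma}):
  P1: blocked at fork node gamma ∈ conditioning set.
{gamma} satisfies the backdoor criterion.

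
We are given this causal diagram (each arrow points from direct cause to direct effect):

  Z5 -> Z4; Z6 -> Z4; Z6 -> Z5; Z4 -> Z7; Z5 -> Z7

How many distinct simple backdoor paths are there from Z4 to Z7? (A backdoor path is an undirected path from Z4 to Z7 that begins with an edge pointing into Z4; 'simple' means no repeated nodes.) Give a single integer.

2

A backdoor path from Z4 to Z7 is any simple undirected path whose first edge points into Z4 (i.e. leaves Z4 via a parent).
Parents of Z4: {Z5, Z6}.
Enumerating:
  P1: Z4 <- Z6 -> Z5 -> Z7
  P2: Z4 <- Z5 -> Z7
That exhausts the simple backdoor paths. Count: 2.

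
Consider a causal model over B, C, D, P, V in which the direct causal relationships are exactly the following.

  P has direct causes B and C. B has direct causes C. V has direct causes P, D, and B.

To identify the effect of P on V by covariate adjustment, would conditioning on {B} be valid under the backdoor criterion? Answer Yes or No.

Yes

Backdoor paths from P to V (paths whose first edge points into P):
  P1: P <- C -> B -> V
  P2: P <- B -> V
Condition 1 (no descendant of P in the set): holds — descendants of P are {V}; none are in {B}.
Condition 2 (every backdoor path blocked by {B}):
  P1: blocked at chain node B ∈ conditioning set.
  P2: blocked at fork node B ∈ conditioning set.
{B} satisfies the backdoor criterion.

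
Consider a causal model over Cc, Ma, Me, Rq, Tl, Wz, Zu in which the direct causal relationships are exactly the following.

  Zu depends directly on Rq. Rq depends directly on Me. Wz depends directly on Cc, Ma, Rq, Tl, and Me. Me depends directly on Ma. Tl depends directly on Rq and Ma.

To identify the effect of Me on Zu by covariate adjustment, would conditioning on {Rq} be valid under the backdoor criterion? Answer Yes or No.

Backdoor paths from Me to Zu (paths whose first edge points into Me):
  P1: Me <- Ma -> Tl <- Rq -> Zu
  P2: Me <- Ma -> Tl -> Wz <- Rq -> Zu
  P3: Me <- Ma -> Wz <- Rq -> Zu
  P4: Me <- Ma -> Wz <- Tl <- Rq -> Zu
Condition 1 (no descendant of Me in the set): FAILS — Rq is a descendant of Me.
Condition 2 (every backdoor path blocked by {Rq}):
  P1: blocked at collider Tl (neither it nor any descendant is in the conditioning set).
  P2: blocked at collider Wz (neither it nor any descendant is in the conditioning set).
  P3: blocked at collider Wz (neither it nor any descendant is in the conditioning set).
  P4: blocked at collider Wz (neither it nor any descendant is in the conditioning set).
{Rq} does not satisfy the backdoor criterion.

No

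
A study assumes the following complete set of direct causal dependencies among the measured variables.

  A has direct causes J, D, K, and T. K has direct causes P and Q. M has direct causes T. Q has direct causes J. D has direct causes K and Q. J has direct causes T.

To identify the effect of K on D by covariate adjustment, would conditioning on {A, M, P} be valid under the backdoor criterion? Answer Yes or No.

Backdoor paths from K to D (paths whose first edge points into K):
  P1: K <- Q <- J <- T -> A <- D
  P2: K <- Q <- J -> A <- D
  P3: K <- Q -> D
Condition 1 (no descendant of K in the set): FAILS — A is a descendant of K.
Condition 2 (every backdoor path blocked by {A, M, P}):
  P1: open — collider(s) A are conditioned on (or have a conditioned descendant) and no non-collider on the path is in the set.
  P2: open — collider(s) A are conditioned on (or have a conditioned descendant) and no non-collider on the path is in the set.
  P3: open — no interior node is in the conditioning set.
{A, M, P} does not satisfy the backdoor criterion.

No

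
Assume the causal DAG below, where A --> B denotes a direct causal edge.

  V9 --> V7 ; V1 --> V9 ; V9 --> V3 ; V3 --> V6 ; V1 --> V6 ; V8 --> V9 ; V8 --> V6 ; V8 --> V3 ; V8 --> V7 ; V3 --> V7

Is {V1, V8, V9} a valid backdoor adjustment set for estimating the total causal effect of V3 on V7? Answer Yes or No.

Backdoor paths from V3 to V7 (paths whose first edge points into V3):
  P1: V3 <- V8 -> V9 -> V7
  P2: V3 <- V8 -> V6 <- V1 -> V9 -> V7
  P3: V3 <- V8 -> V7
  P4: V3 <- V9 <- V8 -> V7
  P5: V3 <- V9 <- V1 -> V6 <- V8 -> V7
  P6: V3 <- V9 -> V7
Condition 1 (no descendant of V3 in the set): holds — descendants of V3 are {V6, V7}; none are in {V1, V8, V9}.
Condition 2 (every backdoor path blocked by {V1, V8, V9}):
  P1: blocked at fork node V8 ∈ conditioning set.
  P2: blocked at fork node V8 ∈ conditioning set.
  P3: blocked at fork node V8 ∈ conditioning set.
  P4: blocked at chain node V9 ∈ conditioning set.
  P5: blocked at chain node V9 ∈ conditioning set.
  P6: blocked at fork node V9 ∈ conditioning set.
{V1, V8, V9} satisfies the backdoor criterion.

Yes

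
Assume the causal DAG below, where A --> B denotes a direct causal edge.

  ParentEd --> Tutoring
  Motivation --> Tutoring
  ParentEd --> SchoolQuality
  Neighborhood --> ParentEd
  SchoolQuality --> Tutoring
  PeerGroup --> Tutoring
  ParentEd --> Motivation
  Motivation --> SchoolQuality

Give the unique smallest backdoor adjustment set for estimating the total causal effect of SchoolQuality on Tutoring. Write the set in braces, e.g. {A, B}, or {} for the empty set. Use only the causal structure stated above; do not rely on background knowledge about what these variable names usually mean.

Variables eligible for adjustment (non-descendants of SchoolQuality, excluding SchoolQuality and Tutoring): {Motivation, Neighborhood, ParentEd, PeerGroup}.
Backdoor paths from SchoolQuality to Tutoring:
  P1: SchoolQuality <- ParentEd -> Motivation -> Tutoring
  P2: SchoolQuality <- ParentEd -> Tutoring
  P3: SchoolQuality <- Motivation <- ParentEd -> Tutoring
  P4: SchoolQuality <- Motivation -> Tutoring
The empty set is not sufficient: P1 (SchoolQuality <- ParentEd -> Motivation -> Tutoring) has no collider blocking it and no conditioned non-collider, so it is open.
Try {Motivation, ParentEd}:
  P1: blocked at fork node ParentEd ∈ conditioning set.
  P2: blocked at fork node ParentEd ∈ conditioning set.
  P3: blocked at chain node Motivation ∈ conditioning set.
  P4: blocked at fork node Motivation ∈ conditioning set.
{Motivation, ParentEd} contains no descendant of SchoolQuality and blocks every backdoor path.
Every element of {Motivation, ParentEd} is needed (dropping Motivation leaves P4 open; dropping ParentEd leaves P2 open), so no proper subset is valid.
Among all size-2 subsets of the eligible variables, only {Motivation, ParentEd} blocks every backdoor path, so it is the unique smallest valid adjustment set.

{Motivation, ParentEd}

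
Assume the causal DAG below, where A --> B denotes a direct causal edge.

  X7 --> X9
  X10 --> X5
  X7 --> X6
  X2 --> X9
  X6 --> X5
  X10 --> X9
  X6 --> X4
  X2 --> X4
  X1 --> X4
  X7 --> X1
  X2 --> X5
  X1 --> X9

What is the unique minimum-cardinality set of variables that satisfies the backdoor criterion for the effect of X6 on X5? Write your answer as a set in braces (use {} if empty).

{}

Variables eligible for adjustment (non-descendants of X6, excluding X6 and X5): {X1, X10, X2, X7, X9}.
Backdoor paths from X6 to X5:
  P1: X6 <- X7 -> X1 -> X9 <- X2 -> X5
  P2: X6 <- X7 -> X1 -> X9 <- X10 -> X5
  P3: X6 <- X7 -> X1 -> X4 <- X2 -> X9 <- X10 -> X5
  P4: X6 <- X7 -> X1 -> X4 <- X2 -> X5
  P5: X6 <- X7 -> X9 <- X2 -> X5
  P6: X6 <- X7 -> X9 <- X1 -> X4 <- X2 -> X5
  P7: X6 <- X7 -> X9 <- X10 -> X5
Each backdoor path contains an unconditioned collider, so every path is already blocked with the empty conditioning set:
  P1: blocked at collider X9 (neither it nor any descendant is in the conditioning set).
  P2: blocked at collider X9 (neither it nor any descendant is in the conditioning set).
  P3: blocked at collider X4 (neither it nor any descendant is in the conditioning set).
  P4: blocked at collider X4 (neither it nor any descendant is in the conditioning set).
  P5: blocked at collider X9 (neither it nor any descendant is in the conditioning set).
  P6: blocked at collider X9 (neither it nor any descendant is in the conditioning set).
  P7: blocked at collider X9 (neither it nor any descendant is in the conditioning set).
The empty set is therefore the unique smallest valid set.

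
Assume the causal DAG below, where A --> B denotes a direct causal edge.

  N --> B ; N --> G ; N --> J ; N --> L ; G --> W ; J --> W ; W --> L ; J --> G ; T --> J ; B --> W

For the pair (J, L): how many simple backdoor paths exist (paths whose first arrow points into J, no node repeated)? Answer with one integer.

3

A backdoor path from J to L is any simple undirected path whose first edge points into J (i.e. leaves J via a parent).
Parents of J: {N, T}.
Enumerating:
  P1: J <- N -> G -> W -> L
  P2: J <- N -> B -> W -> L
  P3: J <- N -> L
That exhausts the simple backdoor paths. Count: 3.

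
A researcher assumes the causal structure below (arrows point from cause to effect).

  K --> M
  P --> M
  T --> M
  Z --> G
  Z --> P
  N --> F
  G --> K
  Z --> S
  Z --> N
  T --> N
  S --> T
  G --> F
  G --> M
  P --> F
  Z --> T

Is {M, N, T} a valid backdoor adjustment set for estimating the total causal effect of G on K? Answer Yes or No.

Backdoor paths from G to K (paths whose first edge points into G):
  P1: G <- Z -> P -> F <- N <- T -> M <- K
  P2: G <- Z -> P -> M <- K
  P3: G <- Z -> S -> T -> N -> F <- P -> M <- K
  P4: G <- Z -> S -> T -> M <- K
  P5: G <- Z -> T -> N -> F <- P -> M <- K
  P6: G <- Z -> T -> M <- K
  P7: G <- Z -> N <- T -> M <- K
  P8: G <- Z -> N -> F <- P -> M <- K
Condition 1 (no descendant of G in the set): FAILS — M is a descendant of G.
Condition 2 (every backdoor path blocked by {M, N, T}):
  P1: blocked at collider F (neither it nor any descendant is in the conditioning set).
  P2: open — collider(s) M are conditioned on (or have a conditioned descendant) and no non-collider on the path is in the set.
  P3: blocked at chain node T ∈ conditioning set.
  P4: blocked at chain node T ∈ conditioning set.
  P5: blocked at chain node T ∈ conditioning set.
  P6: blocked at chain node T ∈ conditioning set.
  P7: blocked at fork node T ∈ conditioning set.
  P8: blocked at chain node N ∈ conditioning set.
{M, N, T} does not satisfy the backdoor criterion.

No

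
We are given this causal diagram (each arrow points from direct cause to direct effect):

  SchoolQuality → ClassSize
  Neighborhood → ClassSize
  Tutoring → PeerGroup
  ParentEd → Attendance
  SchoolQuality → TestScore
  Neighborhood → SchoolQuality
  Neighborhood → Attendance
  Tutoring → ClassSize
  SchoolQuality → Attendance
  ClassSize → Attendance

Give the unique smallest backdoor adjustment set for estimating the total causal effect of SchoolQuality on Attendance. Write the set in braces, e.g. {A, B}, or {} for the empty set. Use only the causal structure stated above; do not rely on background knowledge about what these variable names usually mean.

{Neighborhood}

Variables eligible for adjustment (non-descendants of SchoolQuality, excluding SchoolQuality and Attendance): {Neighborhood, ParentEd, PeerGroup, Tutoring}.
Backdoor paths from SchoolQuality to Attendance:
  P1: SchoolQuality <- Neighborhood -> ClassSize -> Attendance
  P2: SchoolQuality <- Neighborhood -> Attendance
The empty set is not sufficient: P1 (SchoolQuality <- Neighborhood -> ClassSize -> Attendance) has no collider blocking it and no conditioned non-collider, so it is open.
Try {Neighborhood}:
  P1: blocked at fork node Neighborhood ∈ conditioning set.
  P2: blocked at fork node Neighborhood ∈ conditioning set.
{Neighborhood} contains no descendant of SchoolQuality and blocks every backdoor path.
No other singleton works — e.g. {ParentEd} leaves P1 open — so {Neighborhood} is the unique smallest valid adjustment set.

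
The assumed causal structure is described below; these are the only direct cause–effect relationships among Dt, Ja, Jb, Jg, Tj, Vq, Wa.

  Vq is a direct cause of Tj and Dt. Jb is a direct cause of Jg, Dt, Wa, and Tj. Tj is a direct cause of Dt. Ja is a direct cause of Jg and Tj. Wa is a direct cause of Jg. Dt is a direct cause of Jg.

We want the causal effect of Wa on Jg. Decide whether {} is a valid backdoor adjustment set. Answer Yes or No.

No

Backdoor paths from Wa to Jg (paths whose first edge points into Wa):
  P1: Wa <- Jb -> Tj <- Vq -> Dt -> Jg
  P2: Wa <- Jb -> Tj <- Ja -> Jg
  P3: Wa <- Jb -> Tj -> Dt -> Jg
  P4: Wa <- Jb -> Dt <- Vq -> Tj <- Ja -> Jg
  P5: Wa <- Jb -> Dt <- Tj <- Ja -> Jg
  P6: Wa <- Jb -> Dt -> Jg
  P7: Wa <- Jb -> Jg
Condition 1 (no descendant of Wa in the set): holds — descendants of Wa are {Jg}; none are in {}.
Condition 2 (every backdoor path blocked by {}):
  P1: blocked at collider Tj (neither it nor any descendant is in the conditioning set).
  P2: blocked at collider Tj (neither it nor any descendant is in the conditioning set).
  P3: open — no interior node is in the conditioning set.
  P4: blocked at collider Dt (neither it nor any descendant is in the conditioning set).
  P5: blocked at collider Dt (neither it nor any descendant is in the conditioning set).
  P6: open — no interior node is in the conditioning set.
  P7: open — no interior node is in the conditioning set.
{} does not satisfy the backdoor criterion.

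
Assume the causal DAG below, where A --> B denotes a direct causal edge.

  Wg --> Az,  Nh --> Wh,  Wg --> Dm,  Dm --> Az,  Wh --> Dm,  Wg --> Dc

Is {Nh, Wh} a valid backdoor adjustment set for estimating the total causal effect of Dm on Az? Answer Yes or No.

No

Backdoor paths from Dm to Az (paths whose first edge points into Dm):
  P1: Dm <- Wg -> Az
Condition 1 (no descendant of Dm in the set): holds — descendants of Dm are {Az}; none are in {Nh, Wh}.
Condition 2 (every backdoor path blocked by {Nh, Wh}):
  P1: open — no interior node is in the conditioning set.
{Nh, Wh} does not satisfy the backdoor criterion.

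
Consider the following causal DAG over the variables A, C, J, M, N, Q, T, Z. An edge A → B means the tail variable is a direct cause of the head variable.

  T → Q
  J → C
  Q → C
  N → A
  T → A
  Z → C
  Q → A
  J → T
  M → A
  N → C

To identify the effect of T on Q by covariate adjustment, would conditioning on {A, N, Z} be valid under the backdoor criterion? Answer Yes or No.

Backdoor paths from T to Q (paths whose first edge points into T):
  P1: T <- J -> C <- N -> A <- Q
  P2: T <- J -> C <- Q
Condition 1 (no descendant of T in the set): FAILS — A is a descendant of T.
Condition 2 (every backdoor path blocked by {A, N, Z}):
  P1: blocked at collider C (neither it nor any descendant is in the conditioning set).
  P2: blocked at collider C (neither it nor any descendant is in the conditioning set).
{A, N, Z} does not satisfy the backdoor criterion.

No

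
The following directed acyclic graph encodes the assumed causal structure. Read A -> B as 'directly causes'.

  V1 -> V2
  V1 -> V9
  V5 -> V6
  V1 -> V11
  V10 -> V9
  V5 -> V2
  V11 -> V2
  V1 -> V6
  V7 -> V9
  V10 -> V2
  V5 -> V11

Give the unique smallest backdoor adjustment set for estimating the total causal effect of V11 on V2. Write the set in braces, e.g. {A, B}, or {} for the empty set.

Variables eligible for adjustment (non-descendants of V11, excluding V11 and V2): {V1, V10, V5, V6, V7, V9}.
Backdoor paths from V11 to V2:
  P1: V11 <- V1 -> V9 <- V10 -> V2
  P2: V11 <- V1 -> V6 <- V5 -> V2
  P3: V11 <- V1 -> V2
  P4: V11 <- V5 -> V6 <- V1 -> V9 <- V10 -> V2
  P5: V11 <- V5 -> V6 <- V1 -> V2
  P6: V11 <- V5 -> V2
The empty set is not sufficient: P3 (V11 <- V1 -> V2) has no collider blocking it and no conditioned non-collider, so it is open.
Try {V1, V5}:
  P1: blocked at fork node V1 ∈ conditioning set.
  P2: blocked at fork node V1 ∈ conditioning set.
  P3: blocked at fork node V1 ∈ conditioning set.
  P4: blocked at fork node V5 ∈ conditioning set.
  P5: blocked at fork node V5 ∈ conditioning set.
  P6: blocked at fork node V5 ∈ conditioning set.
{V1, V5} contains no descendant of V11 and blocks every backdoor path.
Every element of {V1, V5} is needed (dropping V1 leaves P3 open; dropping V5 leaves P6 open), so no proper subset is valid.
Among all size-2 subsets of the eligible variables, only {V1, V5} blocks every backdoor path, so it is the unique smallest valid adjustment set.

{V1, V5}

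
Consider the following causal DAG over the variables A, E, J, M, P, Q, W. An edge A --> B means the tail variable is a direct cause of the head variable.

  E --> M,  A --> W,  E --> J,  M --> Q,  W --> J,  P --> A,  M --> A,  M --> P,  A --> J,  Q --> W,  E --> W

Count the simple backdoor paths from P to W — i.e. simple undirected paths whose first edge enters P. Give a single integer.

7

A backdoor path from P to W is any simple undirected path whose first edge points into P (i.e. leaves P via a parent).
Parents of P: {M}.
Enumerating:
  P1: P <- M <- E -> W
  P2: P <- M <- E -> J <- A -> W
  P3: P <- M <- E -> J <- W
  P4: P <- M -> Q -> W
  P5: P <- M -> A -> W
  P6: P <- M -> A -> J <- E -> W
  P7: P <- M -> A -> J <- W
That exhausts the simple backdoor paths. Count: 7.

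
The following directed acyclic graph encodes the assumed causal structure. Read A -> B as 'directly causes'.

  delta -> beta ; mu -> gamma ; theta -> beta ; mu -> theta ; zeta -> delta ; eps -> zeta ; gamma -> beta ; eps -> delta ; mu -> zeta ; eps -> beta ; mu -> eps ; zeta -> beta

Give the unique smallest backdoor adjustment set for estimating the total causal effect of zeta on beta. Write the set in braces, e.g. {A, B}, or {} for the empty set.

Variables eligible for adjustment (non-descendants of zeta, excluding zeta and beta): {eps, gamma, mu, theta}.
Backdoor paths from zeta to beta:
  P1: zeta <- mu -> eps -> delta -> beta
  P2: zeta <- mu -> eps -> beta
  P3: zeta <- mu -> gamma -> beta
  P4: zeta <- mu -> theta -> beta
  P5: zeta <- eps <- mu -> gamma -> beta
  P6: zeta <- eps <- mu -> theta -> beta
  P7: zeta <- eps -> delta -> beta
  P8: zeta <- eps -> beta
The empty set is not sufficient: P1 (zeta <- mu -> eps -> delta -> beta) has no collider blocking it and no conditioned non-collider, so it is open.
Try {eps, mu}:
  P1: blocked at fork node mu ∈ conditioning set.
  P2: blocked at fork node mu ∈ conditioning set.
  P3: blocked at fork node mu ∈ conditioning set.
  P4: blocked at fork node mu ∈ conditioning set.
  P5: blocked at chain node eps ∈ conditioning set.
  P6: blocked at chain node eps ∈ conditioning set.
  P7: blocked at fork node eps ∈ conditioning set.
  P8: blocked at fork node eps ∈ conditioning set.
{eps, mu} contains no descendant of zeta and blocks every backdoor path.
Every element of {eps, mu} is needed (dropping eps leaves P7 open; dropping mu leaves P3 open), so no proper subset is valid.
Among all size-2 subsets of the eligible variables, only {eps, mu} blocks every backdoor path, so it is the unique smallest valid adjustment set.

{eps, mu}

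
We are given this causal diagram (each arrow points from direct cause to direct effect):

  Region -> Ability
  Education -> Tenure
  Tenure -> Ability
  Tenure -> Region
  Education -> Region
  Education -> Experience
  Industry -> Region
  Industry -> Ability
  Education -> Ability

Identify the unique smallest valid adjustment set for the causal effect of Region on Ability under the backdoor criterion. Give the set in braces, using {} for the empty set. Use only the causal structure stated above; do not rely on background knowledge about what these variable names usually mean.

{Education, Industry, Tenure}

Variables eligible for adjustment (non-descendants of Region, excluding Region and Ability): {Education, Experience, Industry, Tenure}.
Backdoor paths from Region to Ability:
  P1: Region <- Education -> Tenure -> Ability
  P2: Region <- Education -> Ability
  P3: Region <- Industry -> Ability
  P4: Region <- Tenure <- Education -> Ability
  P5: Region <- Tenure -> Ability
The empty set is not sufficient: P1 (Region <- Education -> Tenure -> Ability) has no collider blocking it and no conditioned non-collider, so it is open.
Try {Education, Industry, Tenure}:
  P1: blocked at fork node Education ∈ conditioning set.
  P2: blocked at fork node Education ∈ conditioning set.
  P3: blocked at fork node Industry ∈ conditioning set.
  P4: blocked at chain node Tenure ∈ conditioning set.
  P5: blocked at fork node Tenure ∈ conditioning set.
{Education, Industry, Tenure} contains no descendant of Region and blocks every backdoor path.
Every element of {Education, Industry, Tenure} is needed (dropping Education leaves P2 open; dropping Industry leaves P3 open; dropping Tenure leaves P5 open), so no proper subset is valid.
Among all size-3 subsets of the eligible variables, only {Education, Industry, Tenure} blocks every backdoor path, so it is the unique smallest valid adjustment set.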